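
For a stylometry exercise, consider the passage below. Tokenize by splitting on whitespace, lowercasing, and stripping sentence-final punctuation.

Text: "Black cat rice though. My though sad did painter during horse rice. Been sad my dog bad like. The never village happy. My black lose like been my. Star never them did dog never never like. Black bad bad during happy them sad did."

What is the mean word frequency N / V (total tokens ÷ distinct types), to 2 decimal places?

2.10

N = 44 tokens, V = 21 types.
Mean frequency = N / V = 44 / 21 = 2.10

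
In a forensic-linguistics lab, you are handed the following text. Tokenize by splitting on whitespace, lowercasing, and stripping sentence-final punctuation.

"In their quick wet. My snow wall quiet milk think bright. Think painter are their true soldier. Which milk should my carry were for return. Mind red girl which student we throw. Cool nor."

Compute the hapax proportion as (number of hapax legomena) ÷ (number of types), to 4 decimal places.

0.8276

Frequencies: their:2, my:2, milk:2, think:2, which:2, in:1, quick:1, wet:1, snow:1, wall:1, quiet:1, bright:1, painter:1, are:1, true:1, soldier:1, should:1, carry:1, were:1, for:1, … (9 more, each freq 1)
Hapax count = 24; type count = 29.
Ratio = 24 / 29 = 0.8276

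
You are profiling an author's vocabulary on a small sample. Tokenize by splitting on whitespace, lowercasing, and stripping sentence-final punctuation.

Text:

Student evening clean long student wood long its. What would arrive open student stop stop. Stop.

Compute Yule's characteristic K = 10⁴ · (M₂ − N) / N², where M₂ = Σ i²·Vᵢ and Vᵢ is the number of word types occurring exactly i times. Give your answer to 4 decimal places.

Frequencies: student:3, stop:3, long:2, evening:1, clean:1, wood:1, its:1, what:1, would:1, arrive:1, open:1
N = 16. Frequency spectrum: V_1=8, V_2=1, V_3=2
M₂ = 1²·8 + 2²·1 + 3²·2 = 30
K = 10000 × (30 − 16) / 16² = 546.8750

546.8750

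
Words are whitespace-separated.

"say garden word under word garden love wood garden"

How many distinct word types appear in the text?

6

Distinct types: {garden, love, say, under, wood, word}
V = 6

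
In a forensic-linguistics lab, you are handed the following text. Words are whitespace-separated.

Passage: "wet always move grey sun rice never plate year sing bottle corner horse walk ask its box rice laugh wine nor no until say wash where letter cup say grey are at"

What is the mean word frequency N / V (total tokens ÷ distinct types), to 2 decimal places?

N = 32 tokens, V = 29 types.
Mean frequency = N / V = 32 / 29 = 1.10

1.10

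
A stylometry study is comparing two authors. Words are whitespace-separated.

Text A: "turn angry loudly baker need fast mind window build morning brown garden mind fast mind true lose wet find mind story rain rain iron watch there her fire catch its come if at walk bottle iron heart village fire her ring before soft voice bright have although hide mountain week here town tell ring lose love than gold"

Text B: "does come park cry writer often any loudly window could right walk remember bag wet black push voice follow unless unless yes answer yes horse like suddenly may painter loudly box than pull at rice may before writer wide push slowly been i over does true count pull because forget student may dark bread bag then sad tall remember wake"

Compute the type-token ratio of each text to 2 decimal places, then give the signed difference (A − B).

TTR(A) = 48/58 = 0.83
TTR(B) = 49/60 = 0.82
Difference = 0.83 − 0.82 = 0.01

0.01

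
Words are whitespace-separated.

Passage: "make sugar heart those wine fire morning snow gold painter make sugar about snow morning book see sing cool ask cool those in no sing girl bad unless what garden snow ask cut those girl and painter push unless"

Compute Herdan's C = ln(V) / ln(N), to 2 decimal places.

N = 39, V = 26.
ln(V) = 3.258097, ln(N) = 3.663562
C = 3.258097 / 3.663562 = 0.89

0.89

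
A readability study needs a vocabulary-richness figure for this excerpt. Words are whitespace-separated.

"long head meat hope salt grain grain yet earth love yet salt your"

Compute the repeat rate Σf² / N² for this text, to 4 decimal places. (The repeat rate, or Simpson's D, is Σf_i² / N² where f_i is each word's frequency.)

0.1124

Frequencies: salt:2, grain:2, yet:2, long:1, head:1, meat:1, hope:1, earth:1, love:1, your:1
Σf² = 19; N² = 169
Repeat rate = 19 / 169 = 0.1124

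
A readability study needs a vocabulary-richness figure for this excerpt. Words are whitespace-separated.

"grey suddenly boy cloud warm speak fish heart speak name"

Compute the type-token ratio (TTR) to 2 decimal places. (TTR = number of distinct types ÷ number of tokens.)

0.90

N = 10 tokens, V = 9 types.
TTR = V / N = 9 / 10 = 0.90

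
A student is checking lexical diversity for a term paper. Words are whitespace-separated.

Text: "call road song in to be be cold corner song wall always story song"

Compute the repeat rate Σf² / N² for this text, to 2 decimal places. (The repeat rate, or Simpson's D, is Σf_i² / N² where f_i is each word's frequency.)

0.11

Frequencies: song:3, be:2, call:1, road:1, in:1, to:1, cold:1, corner:1, wall:1, always:1, story:1
Σf² = 22; N² = 196
Repeat rate = 22 / 196 = 0.11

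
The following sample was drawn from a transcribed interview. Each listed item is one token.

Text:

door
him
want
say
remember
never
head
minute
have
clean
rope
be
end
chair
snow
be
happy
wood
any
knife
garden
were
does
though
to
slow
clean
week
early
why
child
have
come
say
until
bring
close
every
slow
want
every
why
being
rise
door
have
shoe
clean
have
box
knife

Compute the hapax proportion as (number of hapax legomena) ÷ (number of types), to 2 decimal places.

Frequencies: have:4, clean:3, door:2, want:2, say:2, be:2, knife:2, slow:2, why:2, every:2, him:1, remember:1, never:1, head:1, minute:1, rope:1, end:1, chair:1, snow:1, happy:1, … (18 more, each freq 1)
Hapax count = 28; type count = 38.
Ratio = 28 / 38 = 0.74

0.74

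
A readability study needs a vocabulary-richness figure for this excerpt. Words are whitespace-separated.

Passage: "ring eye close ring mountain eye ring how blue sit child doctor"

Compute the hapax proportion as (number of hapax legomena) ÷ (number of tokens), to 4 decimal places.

0.5833

Frequencies: ring:3, eye:2, close:1, mountain:1, how:1, blue:1, sit:1, child:1, doctor:1
Hapax count = 7; token count = 12.
Ratio = 7 / 12 = 0.5833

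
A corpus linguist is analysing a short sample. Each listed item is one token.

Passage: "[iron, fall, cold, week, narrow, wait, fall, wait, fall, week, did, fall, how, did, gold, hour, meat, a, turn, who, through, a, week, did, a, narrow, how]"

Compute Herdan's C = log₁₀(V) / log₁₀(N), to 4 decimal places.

0.8217

N = 27, V = 15.
log₁₀(V) = 1.176091, log₁₀(N) = 1.431364
C = 1.176091 / 1.431364 = 0.8217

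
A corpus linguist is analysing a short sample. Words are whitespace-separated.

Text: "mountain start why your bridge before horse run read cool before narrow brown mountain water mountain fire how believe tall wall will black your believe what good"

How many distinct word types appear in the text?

Distinct types: {before, believe, black, bridge, brown, cool, fire, good, horse, how, mountain, narrow, read, run, start, tall, wall, water, what, why, will, your}
V = 22

22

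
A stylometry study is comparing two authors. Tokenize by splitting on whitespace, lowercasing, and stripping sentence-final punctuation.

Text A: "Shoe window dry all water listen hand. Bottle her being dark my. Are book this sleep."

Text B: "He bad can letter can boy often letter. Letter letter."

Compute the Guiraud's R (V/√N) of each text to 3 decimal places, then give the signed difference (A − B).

A: V=16, N=16, R=4.000
B: V=6, N=10, R=1.897
Difference = 4.000 − 1.897 = 2.103

2.103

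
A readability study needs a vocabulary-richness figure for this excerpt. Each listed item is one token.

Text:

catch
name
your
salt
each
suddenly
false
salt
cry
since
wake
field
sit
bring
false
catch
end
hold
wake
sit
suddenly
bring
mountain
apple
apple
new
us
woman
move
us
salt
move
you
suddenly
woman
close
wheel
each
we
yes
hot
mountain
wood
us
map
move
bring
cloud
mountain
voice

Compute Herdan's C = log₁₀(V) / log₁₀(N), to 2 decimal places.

0.88

N = 50, V = 31.
log₁₀(V) = 1.491362, log₁₀(N) = 1.698970
C = 1.491362 / 1.698970 = 0.88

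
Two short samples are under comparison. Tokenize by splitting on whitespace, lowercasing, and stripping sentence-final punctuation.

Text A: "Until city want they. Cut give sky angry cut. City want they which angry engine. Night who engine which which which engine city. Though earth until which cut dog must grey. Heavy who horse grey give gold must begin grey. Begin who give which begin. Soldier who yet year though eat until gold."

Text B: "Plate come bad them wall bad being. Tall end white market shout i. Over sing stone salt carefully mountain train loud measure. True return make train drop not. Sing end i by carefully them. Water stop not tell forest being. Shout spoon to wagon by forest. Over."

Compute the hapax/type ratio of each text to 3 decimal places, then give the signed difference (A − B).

A: hapax=10, V=25, ratio=0.400
B: hapax=21, V=34, ratio=0.618
Difference = 0.400 − 0.618 = -0.218

-0.218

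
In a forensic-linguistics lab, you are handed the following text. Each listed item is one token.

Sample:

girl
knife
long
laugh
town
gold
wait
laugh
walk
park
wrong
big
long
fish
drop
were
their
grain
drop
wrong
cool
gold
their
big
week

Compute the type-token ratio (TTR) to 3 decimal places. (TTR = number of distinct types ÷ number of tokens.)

N = 25 tokens, V = 18 types.
TTR = V / N = 18 / 25 = 0.720

0.720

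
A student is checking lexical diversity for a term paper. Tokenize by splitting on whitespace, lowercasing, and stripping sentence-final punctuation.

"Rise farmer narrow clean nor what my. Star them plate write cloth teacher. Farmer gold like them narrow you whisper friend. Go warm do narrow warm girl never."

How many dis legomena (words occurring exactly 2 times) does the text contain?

3

Frequencies: narrow:3, farmer:2, them:2, warm:2, rise:1, clean:1, nor:1, what:1, my:1, star:1, plate:1, write:1, cloth:1, teacher:1, gold:1, like:1, you:1, whisper:1, friend:1, go:1, … (3 more, each freq 1)
Words with frequency 2: farmer, them, warm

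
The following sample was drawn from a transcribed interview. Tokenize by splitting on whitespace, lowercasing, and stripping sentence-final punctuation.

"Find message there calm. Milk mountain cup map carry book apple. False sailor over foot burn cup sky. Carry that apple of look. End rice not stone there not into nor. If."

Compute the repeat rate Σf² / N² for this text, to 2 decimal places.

Frequencies: there:2, cup:2, carry:2, apple:2, not:2, find:1, message:1, calm:1, milk:1, mountain:1, map:1, book:1, false:1, sailor:1, over:1, foot:1, burn:1, sky:1, that:1, of:1, … (7 more, each freq 1)
Σf² = 42; N² = 1024
Repeat rate = 42 / 1024 = 0.04

0.04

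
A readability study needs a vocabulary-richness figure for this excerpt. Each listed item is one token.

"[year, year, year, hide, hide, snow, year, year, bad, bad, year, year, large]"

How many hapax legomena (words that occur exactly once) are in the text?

Frequencies: year:7, hide:2, bad:2, snow:1, large:1
Hapax (freq=1): large, snow

2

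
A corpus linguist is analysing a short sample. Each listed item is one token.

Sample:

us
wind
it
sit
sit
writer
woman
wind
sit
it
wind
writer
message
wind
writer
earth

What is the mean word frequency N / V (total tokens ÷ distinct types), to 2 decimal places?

2.00

N = 16 tokens, V = 8 types.
Mean frequency = N / V = 16 / 8 = 2.00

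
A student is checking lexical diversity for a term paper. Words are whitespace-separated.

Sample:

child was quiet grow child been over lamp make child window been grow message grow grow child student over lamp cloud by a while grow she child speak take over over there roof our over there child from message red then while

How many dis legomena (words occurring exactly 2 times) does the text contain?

Frequencies: child:6, grow:5, over:5, been:2, lamp:2, message:2, while:2, there:2, was:1, quiet:1, make:1, window:1, student:1, cloud:1, by:1, a:1, she:1, speak:1, take:1, roof:1, … (4 more, each freq 1)
Words with frequency 2: been, lamp, message, there, while

5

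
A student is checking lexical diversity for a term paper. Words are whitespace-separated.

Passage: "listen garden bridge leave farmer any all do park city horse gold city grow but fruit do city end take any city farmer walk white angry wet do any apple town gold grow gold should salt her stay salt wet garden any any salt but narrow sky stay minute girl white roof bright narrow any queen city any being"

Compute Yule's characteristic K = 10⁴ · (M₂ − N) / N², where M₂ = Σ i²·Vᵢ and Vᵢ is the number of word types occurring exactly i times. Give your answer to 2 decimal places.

275.78

Frequencies: any:7, city:5, do:3, gold:3, salt:3, garden:2, farmer:2, grow:2, but:2, white:2, wet:2, stay:2, narrow:2, listen:1, bridge:1, leave:1, all:1, park:1, horse:1, fruit:1, … (15 more, each freq 1)
N = 59. Frequency spectrum: V_1=22, V_2=8, V_3=3, V_5=1, V_7=1
M₂ = 1²·22 + 2²·8 + 3²·3 + 5²·1 + 7²·1 = 155
K = 10000 × (155 − 59) / 59² = 275.78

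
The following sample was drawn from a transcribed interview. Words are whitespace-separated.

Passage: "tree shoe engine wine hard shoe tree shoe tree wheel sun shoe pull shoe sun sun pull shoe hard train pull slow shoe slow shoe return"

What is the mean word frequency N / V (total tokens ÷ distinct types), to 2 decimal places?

2.36

N = 26 tokens, V = 11 types.
Mean frequency = N / V = 26 / 11 = 2.36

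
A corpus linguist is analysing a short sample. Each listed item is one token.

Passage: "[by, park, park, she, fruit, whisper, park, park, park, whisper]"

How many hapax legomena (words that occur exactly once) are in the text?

3

Frequencies: park:5, whisper:2, by:1, she:1, fruit:1
Hapax (freq=1): by, fruit, she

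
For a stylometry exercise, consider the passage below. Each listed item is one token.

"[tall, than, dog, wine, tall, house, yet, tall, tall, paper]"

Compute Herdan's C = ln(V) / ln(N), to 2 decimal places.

0.85

N = 10, V = 7.
ln(V) = 1.945910, ln(N) = 2.302585
C = 1.945910 / 2.302585 = 0.85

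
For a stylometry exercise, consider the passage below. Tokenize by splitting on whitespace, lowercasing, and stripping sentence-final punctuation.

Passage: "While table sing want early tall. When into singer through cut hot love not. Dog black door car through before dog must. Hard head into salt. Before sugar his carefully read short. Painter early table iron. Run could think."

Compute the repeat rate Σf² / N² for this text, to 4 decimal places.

0.0335

Frequencies: table:2, early:2, into:2, through:2, dog:2, before:2, while:1, sing:1, want:1, tall:1, when:1, singer:1, cut:1, hot:1, love:1, not:1, black:1, door:1, car:1, must:1, … (13 more, each freq 1)
Σf² = 51; N² = 1521
Repeat rate = 51 / 1521 = 0.0335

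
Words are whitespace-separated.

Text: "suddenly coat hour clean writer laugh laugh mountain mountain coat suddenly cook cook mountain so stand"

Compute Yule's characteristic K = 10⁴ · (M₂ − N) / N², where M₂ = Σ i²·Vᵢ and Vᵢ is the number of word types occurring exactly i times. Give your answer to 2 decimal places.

546.88

Frequencies: mountain:3, suddenly:2, coat:2, laugh:2, cook:2, hour:1, clean:1, writer:1, so:1, stand:1
N = 16. Frequency spectrum: V_1=5, V_2=4, V_3=1
M₂ = 1²·5 + 2²·4 + 3²·1 = 30
K = 10000 × (30 − 16) / 16² = 546.88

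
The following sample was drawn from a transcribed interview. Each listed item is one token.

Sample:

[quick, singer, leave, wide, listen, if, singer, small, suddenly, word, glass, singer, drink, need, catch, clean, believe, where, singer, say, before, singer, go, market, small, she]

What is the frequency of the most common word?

5

Frequencies: singer:5, small:2, quick:1, leave:1, wide:1, listen:1, if:1, suddenly:1, word:1, glass:1, drink:1, need:1, catch:1, clean:1, believe:1, where:1, say:1, before:1, go:1, market:1, … (1 more, each freq 1)
Most common: 'singer' with frequency 5.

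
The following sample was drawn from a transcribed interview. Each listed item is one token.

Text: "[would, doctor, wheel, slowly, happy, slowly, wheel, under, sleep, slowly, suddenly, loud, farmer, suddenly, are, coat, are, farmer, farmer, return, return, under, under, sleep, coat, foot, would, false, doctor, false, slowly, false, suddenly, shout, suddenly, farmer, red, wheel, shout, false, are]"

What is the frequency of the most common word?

Frequencies: slowly:4, suddenly:4, farmer:4, false:4, wheel:3, under:3, are:3, would:2, doctor:2, sleep:2, coat:2, return:2, shout:2, happy:1, loud:1, foot:1, red:1
Most common: 'slowly' with frequency 4.

4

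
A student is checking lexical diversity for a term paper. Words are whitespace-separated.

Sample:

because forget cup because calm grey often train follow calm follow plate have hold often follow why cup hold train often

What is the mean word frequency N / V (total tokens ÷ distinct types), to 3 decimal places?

1.750

N = 21 tokens, V = 12 types.
Mean frequency = N / V = 21 / 12 = 1.750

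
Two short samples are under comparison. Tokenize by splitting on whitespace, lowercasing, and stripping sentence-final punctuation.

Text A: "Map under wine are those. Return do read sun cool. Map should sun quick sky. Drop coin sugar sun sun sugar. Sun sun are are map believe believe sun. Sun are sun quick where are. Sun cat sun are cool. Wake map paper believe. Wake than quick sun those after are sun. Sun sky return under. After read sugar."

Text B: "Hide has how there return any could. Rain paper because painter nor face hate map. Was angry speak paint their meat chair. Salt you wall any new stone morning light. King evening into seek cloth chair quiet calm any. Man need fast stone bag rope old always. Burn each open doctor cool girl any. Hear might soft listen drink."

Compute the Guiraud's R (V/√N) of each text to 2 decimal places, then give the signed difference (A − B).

A: V=23, N=59, R=2.99
B: V=54, N=59, R=7.03
Difference = 2.99 − 7.03 = -4.04

-4.04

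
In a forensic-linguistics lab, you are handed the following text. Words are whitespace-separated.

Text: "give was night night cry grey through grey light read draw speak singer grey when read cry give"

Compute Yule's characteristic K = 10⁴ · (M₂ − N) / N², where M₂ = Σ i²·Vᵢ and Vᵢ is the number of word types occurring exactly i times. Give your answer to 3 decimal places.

432.099

Frequencies: grey:3, give:2, night:2, cry:2, read:2, was:1, through:1, light:1, draw:1, speak:1, singer:1, when:1
N = 18. Frequency spectrum: V_1=7, V_2=4, V_3=1
M₂ = 1²·7 + 2²·4 + 3²·1 = 32
K = 10000 × (32 − 18) / 18² = 432.099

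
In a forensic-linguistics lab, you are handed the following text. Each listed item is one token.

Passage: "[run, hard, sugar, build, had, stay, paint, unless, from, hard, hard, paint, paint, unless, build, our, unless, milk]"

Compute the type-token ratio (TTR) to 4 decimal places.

N = 18 tokens, V = 11 types.
TTR = V / N = 11 / 18 = 0.6111

0.6111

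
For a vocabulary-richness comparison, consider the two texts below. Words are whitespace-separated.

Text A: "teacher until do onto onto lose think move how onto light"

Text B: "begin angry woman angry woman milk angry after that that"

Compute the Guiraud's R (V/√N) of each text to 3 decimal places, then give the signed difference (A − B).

A: V=9, N=11, R=2.714
B: V=6, N=10, R=1.897
Difference = 2.714 − 1.897 = 0.817

0.817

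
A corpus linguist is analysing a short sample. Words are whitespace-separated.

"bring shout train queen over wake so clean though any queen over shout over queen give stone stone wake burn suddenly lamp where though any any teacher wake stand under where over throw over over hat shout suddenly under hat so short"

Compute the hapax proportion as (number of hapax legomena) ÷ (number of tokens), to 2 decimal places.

0.24

Frequencies: over:6, shout:3, queen:3, wake:3, any:3, so:2, though:2, stone:2, suddenly:2, where:2, under:2, hat:2, bring:1, train:1, clean:1, give:1, burn:1, lamp:1, teacher:1, stand:1, … (2 more, each freq 1)
Hapax count = 10; token count = 42.
Ratio = 10 / 42 = 0.24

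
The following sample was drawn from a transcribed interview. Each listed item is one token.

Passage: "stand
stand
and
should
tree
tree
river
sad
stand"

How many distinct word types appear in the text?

Distinct types: {and, river, sad, should, stand, tree}
V = 6

6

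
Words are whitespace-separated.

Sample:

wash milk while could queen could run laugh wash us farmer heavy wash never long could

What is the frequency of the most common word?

Frequencies: wash:3, could:3, milk:1, while:1, queen:1, run:1, laugh:1, us:1, farmer:1, heavy:1, never:1, long:1
Most common: 'wash' with frequency 3.

3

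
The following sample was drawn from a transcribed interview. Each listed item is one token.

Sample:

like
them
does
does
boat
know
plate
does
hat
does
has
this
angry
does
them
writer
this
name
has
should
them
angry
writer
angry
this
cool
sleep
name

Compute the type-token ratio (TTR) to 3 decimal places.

0.536

N = 28 tokens, V = 15 types.
TTR = V / N = 15 / 28 = 0.536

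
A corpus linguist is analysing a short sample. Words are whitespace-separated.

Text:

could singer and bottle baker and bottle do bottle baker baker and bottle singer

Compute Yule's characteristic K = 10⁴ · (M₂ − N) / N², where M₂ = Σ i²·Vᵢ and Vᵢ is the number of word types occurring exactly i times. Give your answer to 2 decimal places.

Frequencies: bottle:4, and:3, baker:3, singer:2, could:1, do:1
N = 14. Frequency spectrum: V_1=2, V_2=1, V_3=2, V_4=1
M₂ = 1²·2 + 2²·1 + 3²·2 + 4²·1 = 40
K = 10000 × (40 − 14) / 14² = 1326.53

1326.53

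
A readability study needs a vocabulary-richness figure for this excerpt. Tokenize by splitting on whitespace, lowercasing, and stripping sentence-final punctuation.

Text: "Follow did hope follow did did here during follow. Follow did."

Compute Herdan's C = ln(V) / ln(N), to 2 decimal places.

0.67

N = 11, V = 5.
ln(V) = 1.609438, ln(N) = 2.397895
C = 1.609438 / 2.397895 = 0.67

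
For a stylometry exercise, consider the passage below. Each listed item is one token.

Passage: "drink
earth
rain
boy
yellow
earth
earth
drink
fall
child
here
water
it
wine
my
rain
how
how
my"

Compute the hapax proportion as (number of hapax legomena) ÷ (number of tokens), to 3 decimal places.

0.421

Frequencies: earth:3, drink:2, rain:2, my:2, how:2, boy:1, yellow:1, fall:1, child:1, here:1, water:1, it:1, wine:1
Hapax count = 8; token count = 19.
Ratio = 8 / 19 = 0.421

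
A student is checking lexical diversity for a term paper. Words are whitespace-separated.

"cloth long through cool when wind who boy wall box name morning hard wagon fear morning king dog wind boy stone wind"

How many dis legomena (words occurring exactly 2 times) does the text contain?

2

Frequencies: wind:3, boy:2, morning:2, cloth:1, long:1, through:1, cool:1, when:1, who:1, wall:1, box:1, name:1, hard:1, wagon:1, fear:1, king:1, dog:1, stone:1
Words with frequency 2: boy, morning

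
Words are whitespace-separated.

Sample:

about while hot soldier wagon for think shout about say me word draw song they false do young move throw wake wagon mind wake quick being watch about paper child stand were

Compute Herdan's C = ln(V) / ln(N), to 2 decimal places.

N = 32, V = 28.
ln(V) = 3.332205, ln(N) = 3.465736
C = 3.332205 / 3.465736 = 0.96

0.96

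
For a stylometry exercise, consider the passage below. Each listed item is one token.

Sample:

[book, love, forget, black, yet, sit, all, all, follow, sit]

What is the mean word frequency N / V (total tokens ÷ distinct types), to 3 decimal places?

N = 10 tokens, V = 8 types.
Mean frequency = N / V = 10 / 8 = 1.250

1.250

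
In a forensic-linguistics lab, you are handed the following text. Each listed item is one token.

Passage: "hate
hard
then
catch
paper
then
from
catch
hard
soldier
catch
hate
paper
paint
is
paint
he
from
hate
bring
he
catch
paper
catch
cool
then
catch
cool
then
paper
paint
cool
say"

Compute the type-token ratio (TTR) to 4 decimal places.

0.3939

N = 33 tokens, V = 13 types.
TTR = V / N = 13 / 33 = 0.3939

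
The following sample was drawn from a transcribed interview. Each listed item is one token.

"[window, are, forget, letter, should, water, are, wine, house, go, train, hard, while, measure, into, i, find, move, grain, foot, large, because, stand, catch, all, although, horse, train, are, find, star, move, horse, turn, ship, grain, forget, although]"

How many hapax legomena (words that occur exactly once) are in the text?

21

Frequencies: are:3, forget:2, train:2, find:2, move:2, grain:2, although:2, horse:2, window:1, letter:1, should:1, water:1, wine:1, house:1, go:1, hard:1, while:1, measure:1, into:1, i:1, … (9 more, each freq 1)
Hapax (freq=1): all, because, catch, foot, go, hard, house, i, into, large, letter, measure, ship, should, stand, star, turn, water, while, window, wine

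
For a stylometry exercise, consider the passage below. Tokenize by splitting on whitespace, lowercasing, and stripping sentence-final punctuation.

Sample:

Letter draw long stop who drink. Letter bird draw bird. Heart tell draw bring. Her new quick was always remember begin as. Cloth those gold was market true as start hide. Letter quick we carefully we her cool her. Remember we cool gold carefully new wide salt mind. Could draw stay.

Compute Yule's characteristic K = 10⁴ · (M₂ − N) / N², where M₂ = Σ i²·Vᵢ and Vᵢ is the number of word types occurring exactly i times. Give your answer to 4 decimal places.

Frequencies: draw:4, letter:3, her:3, we:3, bird:2, new:2, quick:2, was:2, remember:2, as:2, gold:2, carefully:2, cool:2, long:1, stop:1, who:1, drink:1, heart:1, tell:1, bring:1, … (13 more, each freq 1)
N = 51. Frequency spectrum: V_1=20, V_2=9, V_3=3, V_4=1
M₂ = 1²·20 + 2²·9 + 3²·3 + 4²·1 = 99
K = 10000 × (99 − 51) / 51² = 184.5444

184.5444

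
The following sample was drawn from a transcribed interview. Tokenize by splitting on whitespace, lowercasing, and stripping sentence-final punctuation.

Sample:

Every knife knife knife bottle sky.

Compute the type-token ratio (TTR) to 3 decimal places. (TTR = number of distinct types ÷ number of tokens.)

N = 6 tokens, V = 4 types.
TTR = V / N = 4 / 6 = 0.667

0.667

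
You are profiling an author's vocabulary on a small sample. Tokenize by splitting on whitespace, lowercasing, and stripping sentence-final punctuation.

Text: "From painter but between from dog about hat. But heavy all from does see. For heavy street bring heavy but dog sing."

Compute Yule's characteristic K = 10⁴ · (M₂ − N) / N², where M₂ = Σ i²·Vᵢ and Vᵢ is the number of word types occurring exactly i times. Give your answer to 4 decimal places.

Frequencies: from:3, but:3, heavy:3, dog:2, painter:1, between:1, about:1, hat:1, all:1, does:1, see:1, for:1, street:1, bring:1, sing:1
N = 22. Frequency spectrum: V_1=11, V_2=1, V_3=3
M₂ = 1²·11 + 2²·1 + 3²·3 = 42
K = 10000 × (42 − 22) / 22² = 413.2231

413.2231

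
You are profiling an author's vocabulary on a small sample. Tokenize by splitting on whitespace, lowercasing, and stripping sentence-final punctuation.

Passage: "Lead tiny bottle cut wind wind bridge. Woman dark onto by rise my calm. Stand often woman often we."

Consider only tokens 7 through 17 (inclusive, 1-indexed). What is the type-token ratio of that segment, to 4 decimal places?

0.9091

Segment tokens 7–17: bridge, woman, dark, onto, by, rise, my, calm, stand, often, woman
Segment N = 11, segment V = 10.
TTR = 10 / 11 = 0.9091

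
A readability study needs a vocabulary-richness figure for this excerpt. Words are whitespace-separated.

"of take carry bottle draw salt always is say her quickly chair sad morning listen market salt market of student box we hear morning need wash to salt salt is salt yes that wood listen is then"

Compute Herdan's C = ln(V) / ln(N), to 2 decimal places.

0.91

N = 37, V = 27.
ln(V) = 3.295837, ln(N) = 3.610918
C = 3.295837 / 3.610918 = 0.91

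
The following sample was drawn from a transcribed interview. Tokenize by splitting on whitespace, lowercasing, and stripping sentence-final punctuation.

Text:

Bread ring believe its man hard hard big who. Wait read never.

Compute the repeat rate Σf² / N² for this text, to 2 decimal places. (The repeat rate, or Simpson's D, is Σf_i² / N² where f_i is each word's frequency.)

0.10

Frequencies: hard:2, bread:1, ring:1, believe:1, its:1, man:1, big:1, who:1, wait:1, read:1, never:1
Σf² = 14; N² = 144
Repeat rate = 14 / 144 = 0.10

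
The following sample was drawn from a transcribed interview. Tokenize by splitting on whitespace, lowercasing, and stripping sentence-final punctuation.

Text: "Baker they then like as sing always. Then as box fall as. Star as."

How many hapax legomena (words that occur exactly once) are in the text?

8

Frequencies: as:4, then:2, baker:1, they:1, like:1, sing:1, always:1, box:1, fall:1, star:1
Hapax (freq=1): always, baker, box, fall, like, sing, star, they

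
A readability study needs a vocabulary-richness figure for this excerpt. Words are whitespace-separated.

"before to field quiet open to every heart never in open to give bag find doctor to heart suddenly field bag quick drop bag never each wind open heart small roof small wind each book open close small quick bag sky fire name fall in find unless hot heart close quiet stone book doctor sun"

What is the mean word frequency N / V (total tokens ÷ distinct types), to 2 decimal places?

1.83

N = 55 tokens, V = 30 types.
Mean frequency = N / V = 55 / 30 = 1.83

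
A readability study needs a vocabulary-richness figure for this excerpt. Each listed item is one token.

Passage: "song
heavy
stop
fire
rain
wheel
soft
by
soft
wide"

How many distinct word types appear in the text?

Distinct types: {by, fire, heavy, rain, soft, song, stop, wheel, wide}
V = 9

9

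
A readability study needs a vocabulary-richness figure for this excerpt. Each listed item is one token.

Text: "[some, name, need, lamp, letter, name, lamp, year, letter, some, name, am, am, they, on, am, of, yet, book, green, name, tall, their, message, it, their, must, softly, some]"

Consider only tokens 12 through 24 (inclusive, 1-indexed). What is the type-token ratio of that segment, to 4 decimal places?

Segment tokens 12–24: am, am, they, on, am, of, yet, book, green, name, tall, their, message
Segment N = 13, segment V = 11.
TTR = 11 / 13 = 0.8462

0.8462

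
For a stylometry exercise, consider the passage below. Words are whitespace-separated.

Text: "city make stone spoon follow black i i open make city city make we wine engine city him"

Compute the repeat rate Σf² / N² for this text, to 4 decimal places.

Frequencies: city:4, make:3, i:2, stone:1, spoon:1, follow:1, black:1, open:1, we:1, wine:1, engine:1, him:1
Σf² = 38; N² = 324
Repeat rate = 38 / 324 = 0.1173

0.1173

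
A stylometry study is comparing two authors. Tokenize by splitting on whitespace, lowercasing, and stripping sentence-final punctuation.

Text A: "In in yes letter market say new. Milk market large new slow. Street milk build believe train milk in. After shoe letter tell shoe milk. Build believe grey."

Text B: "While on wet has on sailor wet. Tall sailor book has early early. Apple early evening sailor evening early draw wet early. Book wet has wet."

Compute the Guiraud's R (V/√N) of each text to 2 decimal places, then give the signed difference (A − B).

A: V=17, N=28, R=3.21
B: V=11, N=26, R=2.16
Difference = 3.21 − 2.16 = 1.05

1.05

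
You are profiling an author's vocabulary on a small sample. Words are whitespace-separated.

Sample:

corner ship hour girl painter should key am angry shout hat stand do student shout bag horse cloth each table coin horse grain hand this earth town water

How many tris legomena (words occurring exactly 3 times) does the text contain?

0

Frequencies: shout:2, horse:2, corner:1, ship:1, hour:1, girl:1, painter:1, should:1, key:1, am:1, angry:1, hat:1, stand:1, do:1, student:1, bag:1, cloth:1, each:1, table:1, coin:1, … (6 more, each freq 1)
Words with frequency 3: (none)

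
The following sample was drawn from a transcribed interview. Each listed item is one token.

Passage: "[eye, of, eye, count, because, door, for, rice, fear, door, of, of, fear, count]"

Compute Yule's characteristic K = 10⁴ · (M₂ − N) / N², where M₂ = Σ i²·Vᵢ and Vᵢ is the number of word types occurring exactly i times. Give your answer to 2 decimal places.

Frequencies: of:3, eye:2, count:2, door:2, fear:2, because:1, for:1, rice:1
N = 14. Frequency spectrum: V_1=3, V_2=4, V_3=1
M₂ = 1²·3 + 2²·4 + 3²·1 = 28
K = 10000 × (28 − 14) / 14² = 714.29

714.29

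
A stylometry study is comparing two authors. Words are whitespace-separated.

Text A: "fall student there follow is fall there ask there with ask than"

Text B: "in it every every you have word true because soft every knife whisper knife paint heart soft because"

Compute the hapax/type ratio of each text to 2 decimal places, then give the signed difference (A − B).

-0.06

A: hapax=5, V=8, ratio=0.63
B: hapax=9, V=13, ratio=0.69
Difference = 0.63 − 0.69 = -0.06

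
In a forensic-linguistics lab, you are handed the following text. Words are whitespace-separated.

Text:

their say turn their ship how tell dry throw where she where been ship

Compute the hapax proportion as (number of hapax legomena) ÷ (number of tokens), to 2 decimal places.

Frequencies: their:2, ship:2, where:2, say:1, turn:1, how:1, tell:1, dry:1, throw:1, she:1, been:1
Hapax count = 8; token count = 14.
Ratio = 8 / 14 = 0.57

0.57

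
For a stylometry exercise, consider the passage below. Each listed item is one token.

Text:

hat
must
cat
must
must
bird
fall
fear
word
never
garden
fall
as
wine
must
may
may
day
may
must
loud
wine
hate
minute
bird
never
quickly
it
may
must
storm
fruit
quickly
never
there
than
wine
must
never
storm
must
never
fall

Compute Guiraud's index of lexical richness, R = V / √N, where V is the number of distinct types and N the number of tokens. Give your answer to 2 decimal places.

3.35

N = 43, V = 22.
√N = 6.557439
R = 22 / 6.557439 = 3.35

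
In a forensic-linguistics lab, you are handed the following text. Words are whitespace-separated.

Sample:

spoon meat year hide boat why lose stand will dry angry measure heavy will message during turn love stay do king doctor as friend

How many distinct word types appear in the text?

23

Distinct types: {angry, as, boat, do, doctor, dry, during, friend, heavy, hide, king, lose, love, measure, meat, message, spoon, stand, stay, turn, why, will, year}
V = 23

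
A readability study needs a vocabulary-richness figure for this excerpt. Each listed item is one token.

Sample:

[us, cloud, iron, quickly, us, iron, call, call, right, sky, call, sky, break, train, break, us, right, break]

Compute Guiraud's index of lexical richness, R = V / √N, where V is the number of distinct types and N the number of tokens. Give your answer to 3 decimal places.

N = 18, V = 9.
√N = 4.242641
R = 9 / 4.242641 = 2.121

2.121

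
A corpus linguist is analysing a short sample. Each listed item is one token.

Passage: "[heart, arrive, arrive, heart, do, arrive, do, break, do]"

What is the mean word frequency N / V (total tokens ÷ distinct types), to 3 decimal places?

2.250

N = 9 tokens, V = 4 types.
Mean frequency = N / V = 9 / 4 = 2.250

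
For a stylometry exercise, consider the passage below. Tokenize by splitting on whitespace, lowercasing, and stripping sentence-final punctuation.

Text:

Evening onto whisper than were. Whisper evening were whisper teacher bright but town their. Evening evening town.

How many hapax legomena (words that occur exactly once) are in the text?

6

Frequencies: evening:4, whisper:3, were:2, town:2, onto:1, than:1, teacher:1, bright:1, but:1, their:1
Hapax (freq=1): bright, but, onto, teacher, than, their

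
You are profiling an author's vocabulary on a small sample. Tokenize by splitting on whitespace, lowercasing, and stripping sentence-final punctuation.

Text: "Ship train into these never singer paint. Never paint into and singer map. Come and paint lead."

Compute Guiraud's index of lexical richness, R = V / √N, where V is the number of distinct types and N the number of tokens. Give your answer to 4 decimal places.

N = 17, V = 11.
√N = 4.123106
R = 11 / 4.123106 = 2.6679

2.6679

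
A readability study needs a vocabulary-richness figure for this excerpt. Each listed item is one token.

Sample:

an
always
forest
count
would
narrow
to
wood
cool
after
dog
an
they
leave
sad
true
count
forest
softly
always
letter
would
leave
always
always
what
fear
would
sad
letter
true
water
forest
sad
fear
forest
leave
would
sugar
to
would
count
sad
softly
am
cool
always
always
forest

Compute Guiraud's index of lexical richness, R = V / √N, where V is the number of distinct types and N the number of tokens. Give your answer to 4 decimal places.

3.1429

N = 49, V = 22.
√N = 7.000000
R = 22 / 7.000000 = 3.1429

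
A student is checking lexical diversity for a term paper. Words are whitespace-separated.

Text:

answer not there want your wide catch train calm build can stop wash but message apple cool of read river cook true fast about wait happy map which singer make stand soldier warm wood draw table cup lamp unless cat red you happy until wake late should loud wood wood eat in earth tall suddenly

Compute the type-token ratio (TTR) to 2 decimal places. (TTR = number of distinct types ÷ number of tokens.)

0.95

N = 55 tokens, V = 52 types.
TTR = V / N = 52 / 55 = 0.95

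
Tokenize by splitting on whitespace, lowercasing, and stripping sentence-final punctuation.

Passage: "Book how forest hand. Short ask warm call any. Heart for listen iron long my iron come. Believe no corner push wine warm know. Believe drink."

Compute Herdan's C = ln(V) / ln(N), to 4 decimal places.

N = 26, V = 23.
ln(V) = 3.135494, ln(N) = 3.258097
C = 3.135494 / 3.258097 = 0.9624

0.9624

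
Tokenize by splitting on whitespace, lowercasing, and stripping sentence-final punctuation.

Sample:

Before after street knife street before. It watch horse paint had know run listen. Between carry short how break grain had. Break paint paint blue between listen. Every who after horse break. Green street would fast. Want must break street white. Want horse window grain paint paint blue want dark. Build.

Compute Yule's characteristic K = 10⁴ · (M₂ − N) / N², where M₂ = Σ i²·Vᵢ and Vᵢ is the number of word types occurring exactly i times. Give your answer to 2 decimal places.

Frequencies: paint:5, street:4, break:4, horse:3, want:3, before:2, after:2, had:2, listen:2, between:2, grain:2, blue:2, knife:1, it:1, watch:1, know:1, run:1, carry:1, short:1, how:1, … (10 more, each freq 1)
N = 51. Frequency spectrum: V_1=18, V_2=7, V_3=2, V_4=2, V_5=1
M₂ = 1²·18 + 2²·7 + 3²·2 + 4²·2 + 5²·1 = 121
K = 10000 × (121 − 51) / 51² = 269.13

269.13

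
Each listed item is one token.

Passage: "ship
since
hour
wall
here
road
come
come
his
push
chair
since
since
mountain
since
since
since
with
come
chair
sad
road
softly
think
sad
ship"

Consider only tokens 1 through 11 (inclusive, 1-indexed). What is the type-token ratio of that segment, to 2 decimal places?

0.91

Segment tokens 1–11: ship, since, hour, wall, here, road, come, come, his, push, chair
Segment N = 11, segment V = 10.
TTR = 10 / 11 = 0.91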